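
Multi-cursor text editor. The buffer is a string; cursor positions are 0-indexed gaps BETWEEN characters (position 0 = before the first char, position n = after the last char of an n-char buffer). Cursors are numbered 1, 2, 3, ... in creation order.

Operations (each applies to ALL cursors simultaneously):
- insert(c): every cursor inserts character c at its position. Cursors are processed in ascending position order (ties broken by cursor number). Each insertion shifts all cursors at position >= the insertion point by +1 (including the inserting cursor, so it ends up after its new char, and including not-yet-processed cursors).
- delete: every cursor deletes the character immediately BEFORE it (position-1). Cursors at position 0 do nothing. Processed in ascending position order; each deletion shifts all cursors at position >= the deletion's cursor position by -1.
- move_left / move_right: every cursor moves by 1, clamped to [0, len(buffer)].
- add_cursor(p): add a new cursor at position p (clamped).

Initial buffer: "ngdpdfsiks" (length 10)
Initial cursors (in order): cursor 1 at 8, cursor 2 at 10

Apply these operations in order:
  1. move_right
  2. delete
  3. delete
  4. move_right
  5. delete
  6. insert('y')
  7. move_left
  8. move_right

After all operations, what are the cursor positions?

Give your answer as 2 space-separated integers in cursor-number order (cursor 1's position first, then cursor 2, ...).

Answer: 6 6

Derivation:
After op 1 (move_right): buffer="ngdpdfsiks" (len 10), cursors c1@9 c2@10, authorship ..........
After op 2 (delete): buffer="ngdpdfsi" (len 8), cursors c1@8 c2@8, authorship ........
After op 3 (delete): buffer="ngdpdf" (len 6), cursors c1@6 c2@6, authorship ......
After op 4 (move_right): buffer="ngdpdf" (len 6), cursors c1@6 c2@6, authorship ......
After op 5 (delete): buffer="ngdp" (len 4), cursors c1@4 c2@4, authorship ....
After op 6 (insert('y')): buffer="ngdpyy" (len 6), cursors c1@6 c2@6, authorship ....12
After op 7 (move_left): buffer="ngdpyy" (len 6), cursors c1@5 c2@5, authorship ....12
After op 8 (move_right): buffer="ngdpyy" (len 6), cursors c1@6 c2@6, authorship ....12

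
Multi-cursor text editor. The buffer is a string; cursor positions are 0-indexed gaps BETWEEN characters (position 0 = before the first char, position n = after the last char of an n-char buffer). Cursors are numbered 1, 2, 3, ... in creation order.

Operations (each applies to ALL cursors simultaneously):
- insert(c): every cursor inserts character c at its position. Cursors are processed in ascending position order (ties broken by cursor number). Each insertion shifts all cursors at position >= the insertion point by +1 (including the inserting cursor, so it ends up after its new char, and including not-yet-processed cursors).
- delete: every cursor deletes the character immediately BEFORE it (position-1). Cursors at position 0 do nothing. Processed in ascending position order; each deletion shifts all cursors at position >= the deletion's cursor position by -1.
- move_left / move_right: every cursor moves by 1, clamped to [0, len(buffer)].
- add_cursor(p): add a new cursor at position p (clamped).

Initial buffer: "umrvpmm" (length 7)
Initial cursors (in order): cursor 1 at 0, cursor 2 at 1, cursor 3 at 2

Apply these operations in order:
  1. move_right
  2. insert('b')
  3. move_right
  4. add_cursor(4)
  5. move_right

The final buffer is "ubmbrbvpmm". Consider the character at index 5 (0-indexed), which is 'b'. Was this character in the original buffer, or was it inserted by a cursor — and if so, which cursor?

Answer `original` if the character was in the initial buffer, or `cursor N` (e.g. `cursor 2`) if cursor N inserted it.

Answer: cursor 3

Derivation:
After op 1 (move_right): buffer="umrvpmm" (len 7), cursors c1@1 c2@2 c3@3, authorship .......
After op 2 (insert('b')): buffer="ubmbrbvpmm" (len 10), cursors c1@2 c2@4 c3@6, authorship .1.2.3....
After op 3 (move_right): buffer="ubmbrbvpmm" (len 10), cursors c1@3 c2@5 c3@7, authorship .1.2.3....
After op 4 (add_cursor(4)): buffer="ubmbrbvpmm" (len 10), cursors c1@3 c4@4 c2@5 c3@7, authorship .1.2.3....
After op 5 (move_right): buffer="ubmbrbvpmm" (len 10), cursors c1@4 c4@5 c2@6 c3@8, authorship .1.2.3....
Authorship (.=original, N=cursor N): . 1 . 2 . 3 . . . .
Index 5: author = 3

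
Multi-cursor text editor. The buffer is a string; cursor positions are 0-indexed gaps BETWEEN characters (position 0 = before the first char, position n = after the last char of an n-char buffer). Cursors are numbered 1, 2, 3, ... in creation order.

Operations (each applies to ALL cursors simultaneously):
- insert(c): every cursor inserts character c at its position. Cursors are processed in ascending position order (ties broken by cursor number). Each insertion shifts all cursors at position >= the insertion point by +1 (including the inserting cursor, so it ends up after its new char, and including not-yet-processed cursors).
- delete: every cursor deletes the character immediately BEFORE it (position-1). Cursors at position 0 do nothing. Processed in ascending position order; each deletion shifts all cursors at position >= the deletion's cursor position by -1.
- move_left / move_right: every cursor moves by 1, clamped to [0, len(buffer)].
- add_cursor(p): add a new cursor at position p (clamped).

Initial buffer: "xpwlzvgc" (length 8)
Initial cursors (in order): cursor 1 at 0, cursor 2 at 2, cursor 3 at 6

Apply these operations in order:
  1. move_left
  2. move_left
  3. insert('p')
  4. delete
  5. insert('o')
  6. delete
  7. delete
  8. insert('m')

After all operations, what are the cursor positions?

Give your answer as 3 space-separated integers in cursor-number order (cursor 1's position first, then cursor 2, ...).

Answer: 2 2 6

Derivation:
After op 1 (move_left): buffer="xpwlzvgc" (len 8), cursors c1@0 c2@1 c3@5, authorship ........
After op 2 (move_left): buffer="xpwlzvgc" (len 8), cursors c1@0 c2@0 c3@4, authorship ........
After op 3 (insert('p')): buffer="ppxpwlpzvgc" (len 11), cursors c1@2 c2@2 c3@7, authorship 12....3....
After op 4 (delete): buffer="xpwlzvgc" (len 8), cursors c1@0 c2@0 c3@4, authorship ........
After op 5 (insert('o')): buffer="ooxpwlozvgc" (len 11), cursors c1@2 c2@2 c3@7, authorship 12....3....
After op 6 (delete): buffer="xpwlzvgc" (len 8), cursors c1@0 c2@0 c3@4, authorship ........
After op 7 (delete): buffer="xpwzvgc" (len 7), cursors c1@0 c2@0 c3@3, authorship .......
After op 8 (insert('m')): buffer="mmxpwmzvgc" (len 10), cursors c1@2 c2@2 c3@6, authorship 12...3....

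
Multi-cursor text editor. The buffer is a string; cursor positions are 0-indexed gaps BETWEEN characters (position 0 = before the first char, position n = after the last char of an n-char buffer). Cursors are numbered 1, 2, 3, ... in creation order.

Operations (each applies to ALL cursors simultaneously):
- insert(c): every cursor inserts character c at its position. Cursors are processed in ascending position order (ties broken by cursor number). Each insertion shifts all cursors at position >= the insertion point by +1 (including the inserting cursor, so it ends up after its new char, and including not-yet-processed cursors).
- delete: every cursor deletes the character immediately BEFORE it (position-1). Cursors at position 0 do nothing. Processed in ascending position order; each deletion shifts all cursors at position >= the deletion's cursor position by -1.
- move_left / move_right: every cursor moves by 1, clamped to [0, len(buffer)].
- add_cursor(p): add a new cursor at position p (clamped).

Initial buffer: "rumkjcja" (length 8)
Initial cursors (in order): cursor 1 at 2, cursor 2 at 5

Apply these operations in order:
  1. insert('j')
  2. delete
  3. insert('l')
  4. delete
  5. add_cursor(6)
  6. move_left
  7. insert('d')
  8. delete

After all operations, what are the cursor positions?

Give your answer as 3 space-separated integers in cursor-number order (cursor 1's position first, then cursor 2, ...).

Answer: 1 4 5

Derivation:
After op 1 (insert('j')): buffer="rujmkjjcja" (len 10), cursors c1@3 c2@7, authorship ..1...2...
After op 2 (delete): buffer="rumkjcja" (len 8), cursors c1@2 c2@5, authorship ........
After op 3 (insert('l')): buffer="rulmkjlcja" (len 10), cursors c1@3 c2@7, authorship ..1...2...
After op 4 (delete): buffer="rumkjcja" (len 8), cursors c1@2 c2@5, authorship ........
After op 5 (add_cursor(6)): buffer="rumkjcja" (len 8), cursors c1@2 c2@5 c3@6, authorship ........
After op 6 (move_left): buffer="rumkjcja" (len 8), cursors c1@1 c2@4 c3@5, authorship ........
After op 7 (insert('d')): buffer="rdumkdjdcja" (len 11), cursors c1@2 c2@6 c3@8, authorship .1...2.3...
After op 8 (delete): buffer="rumkjcja" (len 8), cursors c1@1 c2@4 c3@5, authorship ........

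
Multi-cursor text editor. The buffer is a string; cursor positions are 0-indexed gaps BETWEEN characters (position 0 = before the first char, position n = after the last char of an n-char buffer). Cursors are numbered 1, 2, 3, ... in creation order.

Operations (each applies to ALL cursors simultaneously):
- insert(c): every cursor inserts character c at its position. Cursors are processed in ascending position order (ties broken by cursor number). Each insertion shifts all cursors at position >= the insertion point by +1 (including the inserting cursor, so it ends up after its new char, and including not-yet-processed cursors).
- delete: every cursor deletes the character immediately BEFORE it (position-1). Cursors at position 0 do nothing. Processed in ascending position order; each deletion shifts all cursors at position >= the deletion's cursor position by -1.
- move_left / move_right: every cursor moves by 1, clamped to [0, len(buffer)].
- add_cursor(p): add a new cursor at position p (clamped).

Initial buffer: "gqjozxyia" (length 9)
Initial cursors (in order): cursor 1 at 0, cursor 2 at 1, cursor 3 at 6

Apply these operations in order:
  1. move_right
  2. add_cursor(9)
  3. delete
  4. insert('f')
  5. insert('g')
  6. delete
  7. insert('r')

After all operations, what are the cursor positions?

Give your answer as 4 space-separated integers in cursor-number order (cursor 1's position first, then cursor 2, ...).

After op 1 (move_right): buffer="gqjozxyia" (len 9), cursors c1@1 c2@2 c3@7, authorship .........
After op 2 (add_cursor(9)): buffer="gqjozxyia" (len 9), cursors c1@1 c2@2 c3@7 c4@9, authorship .........
After op 3 (delete): buffer="jozxi" (len 5), cursors c1@0 c2@0 c3@4 c4@5, authorship .....
After op 4 (insert('f')): buffer="ffjozxfif" (len 9), cursors c1@2 c2@2 c3@7 c4@9, authorship 12....3.4
After op 5 (insert('g')): buffer="ffggjozxfgifg" (len 13), cursors c1@4 c2@4 c3@10 c4@13, authorship 1212....33.44
After op 6 (delete): buffer="ffjozxfif" (len 9), cursors c1@2 c2@2 c3@7 c4@9, authorship 12....3.4
After op 7 (insert('r')): buffer="ffrrjozxfrifr" (len 13), cursors c1@4 c2@4 c3@10 c4@13, authorship 1212....33.44

Answer: 4 4 10 13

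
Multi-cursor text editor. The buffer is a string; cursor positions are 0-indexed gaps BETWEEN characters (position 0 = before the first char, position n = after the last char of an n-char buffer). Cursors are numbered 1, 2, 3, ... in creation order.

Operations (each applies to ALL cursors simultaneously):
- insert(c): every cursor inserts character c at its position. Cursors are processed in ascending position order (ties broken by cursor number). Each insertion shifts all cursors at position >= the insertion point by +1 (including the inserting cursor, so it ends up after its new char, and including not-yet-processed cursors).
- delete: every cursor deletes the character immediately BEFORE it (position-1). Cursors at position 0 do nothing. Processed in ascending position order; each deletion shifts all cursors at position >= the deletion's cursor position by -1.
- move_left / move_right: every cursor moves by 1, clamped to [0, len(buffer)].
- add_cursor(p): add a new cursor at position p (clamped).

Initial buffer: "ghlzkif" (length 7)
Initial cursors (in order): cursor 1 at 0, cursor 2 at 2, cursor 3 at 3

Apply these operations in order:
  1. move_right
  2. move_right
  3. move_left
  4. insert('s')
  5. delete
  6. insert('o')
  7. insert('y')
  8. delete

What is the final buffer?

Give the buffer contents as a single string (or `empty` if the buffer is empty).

Answer: gohlozokif

Derivation:
After op 1 (move_right): buffer="ghlzkif" (len 7), cursors c1@1 c2@3 c3@4, authorship .......
After op 2 (move_right): buffer="ghlzkif" (len 7), cursors c1@2 c2@4 c3@5, authorship .......
After op 3 (move_left): buffer="ghlzkif" (len 7), cursors c1@1 c2@3 c3@4, authorship .......
After op 4 (insert('s')): buffer="gshlszskif" (len 10), cursors c1@2 c2@5 c3@7, authorship .1..2.3...
After op 5 (delete): buffer="ghlzkif" (len 7), cursors c1@1 c2@3 c3@4, authorship .......
After op 6 (insert('o')): buffer="gohlozokif" (len 10), cursors c1@2 c2@5 c3@7, authorship .1..2.3...
After op 7 (insert('y')): buffer="goyhloyzoykif" (len 13), cursors c1@3 c2@7 c3@10, authorship .11..22.33...
After op 8 (delete): buffer="gohlozokif" (len 10), cursors c1@2 c2@5 c3@7, authorship .1..2.3...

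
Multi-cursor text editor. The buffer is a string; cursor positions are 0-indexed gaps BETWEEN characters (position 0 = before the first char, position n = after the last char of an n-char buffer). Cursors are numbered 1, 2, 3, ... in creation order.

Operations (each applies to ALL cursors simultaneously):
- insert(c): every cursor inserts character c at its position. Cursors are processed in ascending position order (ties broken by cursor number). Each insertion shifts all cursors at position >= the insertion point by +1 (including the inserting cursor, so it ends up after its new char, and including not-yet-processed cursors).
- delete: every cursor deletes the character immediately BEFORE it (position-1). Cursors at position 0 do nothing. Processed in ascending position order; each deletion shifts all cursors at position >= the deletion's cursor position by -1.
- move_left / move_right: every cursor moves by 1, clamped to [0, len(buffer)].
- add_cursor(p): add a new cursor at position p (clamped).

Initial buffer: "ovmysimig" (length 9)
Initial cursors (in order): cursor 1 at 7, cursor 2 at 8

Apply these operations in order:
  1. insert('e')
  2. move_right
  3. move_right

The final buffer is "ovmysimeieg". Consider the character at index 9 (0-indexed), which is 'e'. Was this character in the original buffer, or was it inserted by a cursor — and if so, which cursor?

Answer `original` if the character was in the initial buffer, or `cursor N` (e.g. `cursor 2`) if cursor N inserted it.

After op 1 (insert('e')): buffer="ovmysimeieg" (len 11), cursors c1@8 c2@10, authorship .......1.2.
After op 2 (move_right): buffer="ovmysimeieg" (len 11), cursors c1@9 c2@11, authorship .......1.2.
After op 3 (move_right): buffer="ovmysimeieg" (len 11), cursors c1@10 c2@11, authorship .......1.2.
Authorship (.=original, N=cursor N): . . . . . . . 1 . 2 .
Index 9: author = 2

Answer: cursor 2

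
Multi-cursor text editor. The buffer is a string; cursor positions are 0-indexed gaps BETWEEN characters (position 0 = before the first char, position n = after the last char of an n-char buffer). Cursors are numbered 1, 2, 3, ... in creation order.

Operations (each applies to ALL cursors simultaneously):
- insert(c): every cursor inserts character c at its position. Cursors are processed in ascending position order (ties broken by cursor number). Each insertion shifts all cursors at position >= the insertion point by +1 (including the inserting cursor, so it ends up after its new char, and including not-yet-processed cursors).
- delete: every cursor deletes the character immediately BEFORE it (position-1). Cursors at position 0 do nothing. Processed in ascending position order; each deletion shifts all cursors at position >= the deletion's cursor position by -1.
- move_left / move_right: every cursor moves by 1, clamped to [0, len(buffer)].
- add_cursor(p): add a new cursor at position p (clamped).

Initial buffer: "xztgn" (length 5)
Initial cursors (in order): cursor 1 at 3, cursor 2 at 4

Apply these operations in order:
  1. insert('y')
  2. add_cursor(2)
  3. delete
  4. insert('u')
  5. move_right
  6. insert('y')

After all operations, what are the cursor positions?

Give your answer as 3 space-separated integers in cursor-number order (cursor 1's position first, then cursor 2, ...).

After op 1 (insert('y')): buffer="xztygyn" (len 7), cursors c1@4 c2@6, authorship ...1.2.
After op 2 (add_cursor(2)): buffer="xztygyn" (len 7), cursors c3@2 c1@4 c2@6, authorship ...1.2.
After op 3 (delete): buffer="xtgn" (len 4), cursors c3@1 c1@2 c2@3, authorship ....
After op 4 (insert('u')): buffer="xutugun" (len 7), cursors c3@2 c1@4 c2@6, authorship .3.1.2.
After op 5 (move_right): buffer="xutugun" (len 7), cursors c3@3 c1@5 c2@7, authorship .3.1.2.
After op 6 (insert('y')): buffer="xutyugyuny" (len 10), cursors c3@4 c1@7 c2@10, authorship .3.31.12.2

Answer: 7 10 4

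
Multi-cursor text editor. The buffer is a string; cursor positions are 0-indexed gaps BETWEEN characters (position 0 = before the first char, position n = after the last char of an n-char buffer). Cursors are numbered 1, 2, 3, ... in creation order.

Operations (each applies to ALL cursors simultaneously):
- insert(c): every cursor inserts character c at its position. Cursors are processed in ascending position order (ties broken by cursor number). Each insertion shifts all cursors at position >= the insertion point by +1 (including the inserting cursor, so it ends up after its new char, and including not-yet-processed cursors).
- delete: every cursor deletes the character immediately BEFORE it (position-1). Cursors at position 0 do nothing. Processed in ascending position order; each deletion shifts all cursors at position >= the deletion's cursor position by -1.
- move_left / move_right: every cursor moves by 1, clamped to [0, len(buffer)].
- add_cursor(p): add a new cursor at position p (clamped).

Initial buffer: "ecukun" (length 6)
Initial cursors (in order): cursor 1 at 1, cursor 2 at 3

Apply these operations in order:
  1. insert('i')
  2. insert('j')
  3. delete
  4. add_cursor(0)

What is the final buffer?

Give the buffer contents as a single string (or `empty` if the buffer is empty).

Answer: eicuikun

Derivation:
After op 1 (insert('i')): buffer="eicuikun" (len 8), cursors c1@2 c2@5, authorship .1..2...
After op 2 (insert('j')): buffer="eijcuijkun" (len 10), cursors c1@3 c2@7, authorship .11..22...
After op 3 (delete): buffer="eicuikun" (len 8), cursors c1@2 c2@5, authorship .1..2...
After op 4 (add_cursor(0)): buffer="eicuikun" (len 8), cursors c3@0 c1@2 c2@5, authorship .1..2...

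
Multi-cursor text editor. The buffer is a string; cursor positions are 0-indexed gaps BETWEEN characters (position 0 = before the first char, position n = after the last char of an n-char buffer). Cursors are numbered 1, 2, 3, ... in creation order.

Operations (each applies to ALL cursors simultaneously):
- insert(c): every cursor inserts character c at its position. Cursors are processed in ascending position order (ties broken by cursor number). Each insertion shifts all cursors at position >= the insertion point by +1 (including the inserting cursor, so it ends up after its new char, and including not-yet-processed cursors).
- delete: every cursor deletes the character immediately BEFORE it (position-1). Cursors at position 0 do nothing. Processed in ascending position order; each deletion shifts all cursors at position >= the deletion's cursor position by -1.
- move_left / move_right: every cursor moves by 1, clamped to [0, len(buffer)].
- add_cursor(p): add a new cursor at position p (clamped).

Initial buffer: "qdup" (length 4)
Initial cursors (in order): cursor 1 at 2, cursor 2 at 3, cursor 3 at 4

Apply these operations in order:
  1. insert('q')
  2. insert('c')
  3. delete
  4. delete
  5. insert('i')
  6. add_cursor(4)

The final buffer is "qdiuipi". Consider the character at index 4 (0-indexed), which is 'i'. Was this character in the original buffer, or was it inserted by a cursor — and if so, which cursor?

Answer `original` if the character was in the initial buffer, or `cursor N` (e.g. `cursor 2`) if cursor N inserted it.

After op 1 (insert('q')): buffer="qdquqpq" (len 7), cursors c1@3 c2@5 c3@7, authorship ..1.2.3
After op 2 (insert('c')): buffer="qdqcuqcpqc" (len 10), cursors c1@4 c2@7 c3@10, authorship ..11.22.33
After op 3 (delete): buffer="qdquqpq" (len 7), cursors c1@3 c2@5 c3@7, authorship ..1.2.3
After op 4 (delete): buffer="qdup" (len 4), cursors c1@2 c2@3 c3@4, authorship ....
After op 5 (insert('i')): buffer="qdiuipi" (len 7), cursors c1@3 c2@5 c3@7, authorship ..1.2.3
After op 6 (add_cursor(4)): buffer="qdiuipi" (len 7), cursors c1@3 c4@4 c2@5 c3@7, authorship ..1.2.3
Authorship (.=original, N=cursor N): . . 1 . 2 . 3
Index 4: author = 2

Answer: cursor 2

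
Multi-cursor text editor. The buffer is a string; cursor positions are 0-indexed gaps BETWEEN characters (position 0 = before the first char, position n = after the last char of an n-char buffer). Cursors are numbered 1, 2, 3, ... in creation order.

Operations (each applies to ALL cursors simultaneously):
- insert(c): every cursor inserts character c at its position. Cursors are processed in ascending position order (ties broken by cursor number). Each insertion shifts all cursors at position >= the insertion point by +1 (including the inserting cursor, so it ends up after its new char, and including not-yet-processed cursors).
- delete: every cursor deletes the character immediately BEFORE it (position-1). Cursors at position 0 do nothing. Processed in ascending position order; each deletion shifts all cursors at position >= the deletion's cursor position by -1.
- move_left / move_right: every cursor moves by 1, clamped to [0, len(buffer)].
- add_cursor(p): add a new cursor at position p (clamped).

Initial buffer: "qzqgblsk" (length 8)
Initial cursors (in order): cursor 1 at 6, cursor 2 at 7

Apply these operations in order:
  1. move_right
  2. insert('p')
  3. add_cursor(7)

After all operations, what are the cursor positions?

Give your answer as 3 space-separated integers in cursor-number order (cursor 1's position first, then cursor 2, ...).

After op 1 (move_right): buffer="qzqgblsk" (len 8), cursors c1@7 c2@8, authorship ........
After op 2 (insert('p')): buffer="qzqgblspkp" (len 10), cursors c1@8 c2@10, authorship .......1.2
After op 3 (add_cursor(7)): buffer="qzqgblspkp" (len 10), cursors c3@7 c1@8 c2@10, authorship .......1.2

Answer: 8 10 7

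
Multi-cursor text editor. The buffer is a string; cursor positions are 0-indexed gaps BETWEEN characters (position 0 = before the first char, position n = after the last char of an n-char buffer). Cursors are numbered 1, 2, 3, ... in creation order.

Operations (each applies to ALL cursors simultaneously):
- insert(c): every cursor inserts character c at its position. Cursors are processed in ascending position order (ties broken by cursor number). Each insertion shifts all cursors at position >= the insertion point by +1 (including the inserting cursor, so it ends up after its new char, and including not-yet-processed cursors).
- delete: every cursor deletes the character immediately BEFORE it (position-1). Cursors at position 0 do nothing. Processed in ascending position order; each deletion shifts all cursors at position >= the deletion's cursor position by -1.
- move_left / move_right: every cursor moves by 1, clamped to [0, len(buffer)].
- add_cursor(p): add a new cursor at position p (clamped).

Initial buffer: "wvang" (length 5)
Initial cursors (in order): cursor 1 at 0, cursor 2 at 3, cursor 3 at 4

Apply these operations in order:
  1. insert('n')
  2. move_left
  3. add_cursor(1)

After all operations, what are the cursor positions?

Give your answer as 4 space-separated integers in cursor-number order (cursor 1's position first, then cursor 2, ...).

Answer: 0 4 6 1

Derivation:
After op 1 (insert('n')): buffer="nwvannng" (len 8), cursors c1@1 c2@5 c3@7, authorship 1...2.3.
After op 2 (move_left): buffer="nwvannng" (len 8), cursors c1@0 c2@4 c3@6, authorship 1...2.3.
After op 3 (add_cursor(1)): buffer="nwvannng" (len 8), cursors c1@0 c4@1 c2@4 c3@6, authorship 1...2.3.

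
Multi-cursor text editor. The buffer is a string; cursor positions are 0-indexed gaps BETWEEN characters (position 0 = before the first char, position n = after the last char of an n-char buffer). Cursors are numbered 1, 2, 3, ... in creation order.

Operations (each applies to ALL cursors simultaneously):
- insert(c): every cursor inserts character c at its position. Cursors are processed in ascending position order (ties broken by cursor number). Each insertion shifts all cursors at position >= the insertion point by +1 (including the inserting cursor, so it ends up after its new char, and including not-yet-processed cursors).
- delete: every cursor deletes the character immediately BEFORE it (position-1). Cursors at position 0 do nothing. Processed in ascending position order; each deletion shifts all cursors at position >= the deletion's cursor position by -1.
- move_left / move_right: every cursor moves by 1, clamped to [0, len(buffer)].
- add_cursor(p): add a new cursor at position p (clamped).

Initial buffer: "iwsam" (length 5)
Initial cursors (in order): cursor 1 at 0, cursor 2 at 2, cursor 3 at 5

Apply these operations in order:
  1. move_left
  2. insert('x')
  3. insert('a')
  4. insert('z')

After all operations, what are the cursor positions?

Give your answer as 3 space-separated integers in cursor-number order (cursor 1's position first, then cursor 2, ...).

After op 1 (move_left): buffer="iwsam" (len 5), cursors c1@0 c2@1 c3@4, authorship .....
After op 2 (insert('x')): buffer="xixwsaxm" (len 8), cursors c1@1 c2@3 c3@7, authorship 1.2...3.
After op 3 (insert('a')): buffer="xaixawsaxam" (len 11), cursors c1@2 c2@5 c3@10, authorship 11.22...33.
After op 4 (insert('z')): buffer="xazixazwsaxazm" (len 14), cursors c1@3 c2@7 c3@13, authorship 111.222...333.

Answer: 3 7 13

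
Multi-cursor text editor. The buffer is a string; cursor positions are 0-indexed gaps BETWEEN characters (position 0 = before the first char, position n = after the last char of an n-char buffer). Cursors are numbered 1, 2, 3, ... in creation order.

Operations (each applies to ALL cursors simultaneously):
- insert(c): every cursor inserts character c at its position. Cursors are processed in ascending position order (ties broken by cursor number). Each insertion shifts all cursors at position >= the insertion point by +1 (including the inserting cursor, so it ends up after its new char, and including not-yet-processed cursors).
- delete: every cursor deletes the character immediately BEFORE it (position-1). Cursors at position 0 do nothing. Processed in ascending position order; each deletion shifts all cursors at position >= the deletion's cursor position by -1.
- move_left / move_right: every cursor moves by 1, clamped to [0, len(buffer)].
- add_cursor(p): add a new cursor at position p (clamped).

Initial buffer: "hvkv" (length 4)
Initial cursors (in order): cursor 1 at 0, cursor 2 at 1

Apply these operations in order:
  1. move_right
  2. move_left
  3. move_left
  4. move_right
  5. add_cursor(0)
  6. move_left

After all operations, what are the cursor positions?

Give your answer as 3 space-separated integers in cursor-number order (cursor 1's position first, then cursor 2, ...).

Answer: 0 0 0

Derivation:
After op 1 (move_right): buffer="hvkv" (len 4), cursors c1@1 c2@2, authorship ....
After op 2 (move_left): buffer="hvkv" (len 4), cursors c1@0 c2@1, authorship ....
After op 3 (move_left): buffer="hvkv" (len 4), cursors c1@0 c2@0, authorship ....
After op 4 (move_right): buffer="hvkv" (len 4), cursors c1@1 c2@1, authorship ....
After op 5 (add_cursor(0)): buffer="hvkv" (len 4), cursors c3@0 c1@1 c2@1, authorship ....
After op 6 (move_left): buffer="hvkv" (len 4), cursors c1@0 c2@0 c3@0, authorship ....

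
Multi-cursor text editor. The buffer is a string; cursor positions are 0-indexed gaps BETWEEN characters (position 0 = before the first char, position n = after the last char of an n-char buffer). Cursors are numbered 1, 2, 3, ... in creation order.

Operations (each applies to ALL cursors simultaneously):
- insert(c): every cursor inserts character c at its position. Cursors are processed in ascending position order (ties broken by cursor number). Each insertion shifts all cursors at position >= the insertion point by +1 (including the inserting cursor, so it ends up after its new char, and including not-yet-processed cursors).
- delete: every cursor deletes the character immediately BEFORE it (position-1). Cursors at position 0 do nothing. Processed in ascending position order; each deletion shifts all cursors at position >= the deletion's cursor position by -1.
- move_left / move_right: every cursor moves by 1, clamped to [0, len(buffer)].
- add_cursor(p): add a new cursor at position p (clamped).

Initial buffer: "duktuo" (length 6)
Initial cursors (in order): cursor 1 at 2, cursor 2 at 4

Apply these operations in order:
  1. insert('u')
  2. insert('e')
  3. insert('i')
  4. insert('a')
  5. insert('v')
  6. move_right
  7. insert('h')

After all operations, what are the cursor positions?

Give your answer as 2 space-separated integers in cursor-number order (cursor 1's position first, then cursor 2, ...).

Answer: 9 17

Derivation:
After op 1 (insert('u')): buffer="duuktuuo" (len 8), cursors c1@3 c2@6, authorship ..1..2..
After op 2 (insert('e')): buffer="duuektueuo" (len 10), cursors c1@4 c2@8, authorship ..11..22..
After op 3 (insert('i')): buffer="duueiktueiuo" (len 12), cursors c1@5 c2@10, authorship ..111..222..
After op 4 (insert('a')): buffer="duueiaktueiauo" (len 14), cursors c1@6 c2@12, authorship ..1111..2222..
After op 5 (insert('v')): buffer="duueiavktueiavuo" (len 16), cursors c1@7 c2@14, authorship ..11111..22222..
After op 6 (move_right): buffer="duueiavktueiavuo" (len 16), cursors c1@8 c2@15, authorship ..11111..22222..
After op 7 (insert('h')): buffer="duueiavkhtueiavuho" (len 18), cursors c1@9 c2@17, authorship ..11111.1.22222.2.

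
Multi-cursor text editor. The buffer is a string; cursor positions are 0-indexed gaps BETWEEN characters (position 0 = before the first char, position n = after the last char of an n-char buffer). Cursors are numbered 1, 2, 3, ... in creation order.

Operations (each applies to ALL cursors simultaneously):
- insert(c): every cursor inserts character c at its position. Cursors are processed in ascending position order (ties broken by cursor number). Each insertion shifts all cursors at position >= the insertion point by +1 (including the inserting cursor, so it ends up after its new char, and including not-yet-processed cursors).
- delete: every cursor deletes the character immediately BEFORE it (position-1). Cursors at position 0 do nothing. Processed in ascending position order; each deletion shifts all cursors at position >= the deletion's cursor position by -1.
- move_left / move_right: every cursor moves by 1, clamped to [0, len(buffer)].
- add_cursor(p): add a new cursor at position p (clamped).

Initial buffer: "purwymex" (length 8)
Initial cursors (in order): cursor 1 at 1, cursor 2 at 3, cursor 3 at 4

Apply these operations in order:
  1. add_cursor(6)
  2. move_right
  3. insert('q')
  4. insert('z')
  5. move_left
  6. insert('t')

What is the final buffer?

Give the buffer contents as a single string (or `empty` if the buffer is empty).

Answer: puqtzrwqtzyqtzmeqtzx

Derivation:
After op 1 (add_cursor(6)): buffer="purwymex" (len 8), cursors c1@1 c2@3 c3@4 c4@6, authorship ........
After op 2 (move_right): buffer="purwymex" (len 8), cursors c1@2 c2@4 c3@5 c4@7, authorship ........
After op 3 (insert('q')): buffer="puqrwqyqmeqx" (len 12), cursors c1@3 c2@6 c3@8 c4@11, authorship ..1..2.3..4.
After op 4 (insert('z')): buffer="puqzrwqzyqzmeqzx" (len 16), cursors c1@4 c2@8 c3@11 c4@15, authorship ..11..22.33..44.
After op 5 (move_left): buffer="puqzrwqzyqzmeqzx" (len 16), cursors c1@3 c2@7 c3@10 c4@14, authorship ..11..22.33..44.
After op 6 (insert('t')): buffer="puqtzrwqtzyqtzmeqtzx" (len 20), cursors c1@4 c2@9 c3@13 c4@18, authorship ..111..222.333..444.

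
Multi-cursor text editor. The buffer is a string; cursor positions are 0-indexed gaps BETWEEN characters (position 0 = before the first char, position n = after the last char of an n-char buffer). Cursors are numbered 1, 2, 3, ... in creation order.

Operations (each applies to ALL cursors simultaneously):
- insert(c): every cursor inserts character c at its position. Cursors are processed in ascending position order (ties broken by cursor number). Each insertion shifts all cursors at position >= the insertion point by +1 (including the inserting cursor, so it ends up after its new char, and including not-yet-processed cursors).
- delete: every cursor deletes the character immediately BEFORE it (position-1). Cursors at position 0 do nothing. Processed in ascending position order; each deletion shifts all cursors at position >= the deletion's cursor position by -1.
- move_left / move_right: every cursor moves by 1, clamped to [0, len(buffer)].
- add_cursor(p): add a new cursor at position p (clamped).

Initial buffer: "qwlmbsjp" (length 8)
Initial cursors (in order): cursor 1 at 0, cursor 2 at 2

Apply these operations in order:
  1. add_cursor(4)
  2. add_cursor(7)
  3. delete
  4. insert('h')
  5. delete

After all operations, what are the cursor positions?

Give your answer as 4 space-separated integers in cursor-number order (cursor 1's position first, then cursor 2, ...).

After op 1 (add_cursor(4)): buffer="qwlmbsjp" (len 8), cursors c1@0 c2@2 c3@4, authorship ........
After op 2 (add_cursor(7)): buffer="qwlmbsjp" (len 8), cursors c1@0 c2@2 c3@4 c4@7, authorship ........
After op 3 (delete): buffer="qlbsp" (len 5), cursors c1@0 c2@1 c3@2 c4@4, authorship .....
After op 4 (insert('h')): buffer="hqhlhbshp" (len 9), cursors c1@1 c2@3 c3@5 c4@8, authorship 1.2.3..4.
After op 5 (delete): buffer="qlbsp" (len 5), cursors c1@0 c2@1 c3@2 c4@4, authorship .....

Answer: 0 1 2 4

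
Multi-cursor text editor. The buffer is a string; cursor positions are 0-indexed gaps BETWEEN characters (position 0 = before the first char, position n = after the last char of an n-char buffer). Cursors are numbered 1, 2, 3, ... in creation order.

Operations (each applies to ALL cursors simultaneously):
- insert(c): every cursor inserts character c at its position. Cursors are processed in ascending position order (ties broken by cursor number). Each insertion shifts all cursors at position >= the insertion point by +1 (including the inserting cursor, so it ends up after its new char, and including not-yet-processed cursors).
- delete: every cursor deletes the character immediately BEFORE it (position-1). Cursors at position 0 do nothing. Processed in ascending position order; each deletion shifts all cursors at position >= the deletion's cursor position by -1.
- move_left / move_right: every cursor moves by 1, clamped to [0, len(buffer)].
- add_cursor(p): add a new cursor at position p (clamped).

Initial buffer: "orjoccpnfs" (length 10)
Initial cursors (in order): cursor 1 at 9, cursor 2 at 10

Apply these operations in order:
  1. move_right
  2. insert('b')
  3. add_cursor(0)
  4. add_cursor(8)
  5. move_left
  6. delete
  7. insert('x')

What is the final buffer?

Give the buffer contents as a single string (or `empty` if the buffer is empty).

After op 1 (move_right): buffer="orjoccpnfs" (len 10), cursors c1@10 c2@10, authorship ..........
After op 2 (insert('b')): buffer="orjoccpnfsbb" (len 12), cursors c1@12 c2@12, authorship ..........12
After op 3 (add_cursor(0)): buffer="orjoccpnfsbb" (len 12), cursors c3@0 c1@12 c2@12, authorship ..........12
After op 4 (add_cursor(8)): buffer="orjoccpnfsbb" (len 12), cursors c3@0 c4@8 c1@12 c2@12, authorship ..........12
After op 5 (move_left): buffer="orjoccpnfsbb" (len 12), cursors c3@0 c4@7 c1@11 c2@11, authorship ..........12
After op 6 (delete): buffer="orjoccnfb" (len 9), cursors c3@0 c4@6 c1@8 c2@8, authorship ........2
After op 7 (insert('x')): buffer="xorjoccxnfxxb" (len 13), cursors c3@1 c4@8 c1@12 c2@12, authorship 3......4..122

Answer: xorjoccxnfxxb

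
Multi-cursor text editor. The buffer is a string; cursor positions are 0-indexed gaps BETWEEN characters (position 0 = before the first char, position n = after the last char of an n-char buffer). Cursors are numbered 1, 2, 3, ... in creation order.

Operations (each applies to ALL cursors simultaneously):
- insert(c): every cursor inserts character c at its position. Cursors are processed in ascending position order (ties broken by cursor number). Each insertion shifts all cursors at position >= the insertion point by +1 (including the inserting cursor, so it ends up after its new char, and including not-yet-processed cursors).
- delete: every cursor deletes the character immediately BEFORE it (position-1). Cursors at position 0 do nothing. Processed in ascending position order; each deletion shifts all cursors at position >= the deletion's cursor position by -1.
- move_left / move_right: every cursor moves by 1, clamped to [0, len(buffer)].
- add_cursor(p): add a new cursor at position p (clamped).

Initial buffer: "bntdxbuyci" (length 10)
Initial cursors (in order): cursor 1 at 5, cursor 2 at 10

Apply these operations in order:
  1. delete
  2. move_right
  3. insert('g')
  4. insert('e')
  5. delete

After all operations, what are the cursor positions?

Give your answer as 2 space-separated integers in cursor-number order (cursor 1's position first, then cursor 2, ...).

Answer: 6 10

Derivation:
After op 1 (delete): buffer="bntdbuyc" (len 8), cursors c1@4 c2@8, authorship ........
After op 2 (move_right): buffer="bntdbuyc" (len 8), cursors c1@5 c2@8, authorship ........
After op 3 (insert('g')): buffer="bntdbguycg" (len 10), cursors c1@6 c2@10, authorship .....1...2
After op 4 (insert('e')): buffer="bntdbgeuycge" (len 12), cursors c1@7 c2@12, authorship .....11...22
After op 5 (delete): buffer="bntdbguycg" (len 10), cursors c1@6 c2@10, authorship .....1...2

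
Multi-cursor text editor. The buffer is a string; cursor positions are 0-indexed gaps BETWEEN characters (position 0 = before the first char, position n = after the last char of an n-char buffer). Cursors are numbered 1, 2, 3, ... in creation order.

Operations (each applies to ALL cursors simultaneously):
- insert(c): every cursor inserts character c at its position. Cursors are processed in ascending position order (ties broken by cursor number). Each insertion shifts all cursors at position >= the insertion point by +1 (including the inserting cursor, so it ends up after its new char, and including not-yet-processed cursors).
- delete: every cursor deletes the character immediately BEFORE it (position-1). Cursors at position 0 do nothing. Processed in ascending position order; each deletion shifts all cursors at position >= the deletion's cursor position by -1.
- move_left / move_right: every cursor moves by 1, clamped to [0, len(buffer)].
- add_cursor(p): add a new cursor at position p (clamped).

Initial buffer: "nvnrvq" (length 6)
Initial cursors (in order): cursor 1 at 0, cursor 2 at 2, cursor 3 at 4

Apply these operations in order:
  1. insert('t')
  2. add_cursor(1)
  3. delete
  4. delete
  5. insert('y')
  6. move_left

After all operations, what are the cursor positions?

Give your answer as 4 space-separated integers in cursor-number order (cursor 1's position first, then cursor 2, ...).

After op 1 (insert('t')): buffer="tnvtnrtvq" (len 9), cursors c1@1 c2@4 c3@7, authorship 1..2..3..
After op 2 (add_cursor(1)): buffer="tnvtnrtvq" (len 9), cursors c1@1 c4@1 c2@4 c3@7, authorship 1..2..3..
After op 3 (delete): buffer="nvnrvq" (len 6), cursors c1@0 c4@0 c2@2 c3@4, authorship ......
After op 4 (delete): buffer="nnvq" (len 4), cursors c1@0 c4@0 c2@1 c3@2, authorship ....
After op 5 (insert('y')): buffer="yynynyvq" (len 8), cursors c1@2 c4@2 c2@4 c3@6, authorship 14.2.3..
After op 6 (move_left): buffer="yynynyvq" (len 8), cursors c1@1 c4@1 c2@3 c3@5, authorship 14.2.3..

Answer: 1 3 5 1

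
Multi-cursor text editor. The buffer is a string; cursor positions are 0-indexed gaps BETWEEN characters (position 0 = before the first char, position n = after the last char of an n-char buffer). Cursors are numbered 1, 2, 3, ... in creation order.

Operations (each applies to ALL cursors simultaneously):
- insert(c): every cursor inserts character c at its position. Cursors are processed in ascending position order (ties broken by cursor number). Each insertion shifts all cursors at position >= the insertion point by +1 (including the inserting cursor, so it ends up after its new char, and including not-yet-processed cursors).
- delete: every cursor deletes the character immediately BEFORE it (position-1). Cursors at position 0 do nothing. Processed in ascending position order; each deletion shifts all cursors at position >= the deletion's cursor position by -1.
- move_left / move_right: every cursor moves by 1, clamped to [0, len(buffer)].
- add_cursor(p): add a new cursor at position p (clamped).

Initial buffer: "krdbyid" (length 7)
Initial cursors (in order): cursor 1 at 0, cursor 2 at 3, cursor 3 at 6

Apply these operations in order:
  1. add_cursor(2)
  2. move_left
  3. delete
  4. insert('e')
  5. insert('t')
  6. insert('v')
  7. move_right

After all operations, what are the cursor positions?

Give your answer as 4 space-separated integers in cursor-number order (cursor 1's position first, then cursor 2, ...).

Answer: 10 10 15 10

Derivation:
After op 1 (add_cursor(2)): buffer="krdbyid" (len 7), cursors c1@0 c4@2 c2@3 c3@6, authorship .......
After op 2 (move_left): buffer="krdbyid" (len 7), cursors c1@0 c4@1 c2@2 c3@5, authorship .......
After op 3 (delete): buffer="dbid" (len 4), cursors c1@0 c2@0 c4@0 c3@2, authorship ....
After op 4 (insert('e')): buffer="eeedbeid" (len 8), cursors c1@3 c2@3 c4@3 c3@6, authorship 124..3..
After op 5 (insert('t')): buffer="eeetttdbetid" (len 12), cursors c1@6 c2@6 c4@6 c3@10, authorship 124124..33..
After op 6 (insert('v')): buffer="eeetttvvvdbetvid" (len 16), cursors c1@9 c2@9 c4@9 c3@14, authorship 124124124..333..
After op 7 (move_right): buffer="eeetttvvvdbetvid" (len 16), cursors c1@10 c2@10 c4@10 c3@15, authorship 124124124..333..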